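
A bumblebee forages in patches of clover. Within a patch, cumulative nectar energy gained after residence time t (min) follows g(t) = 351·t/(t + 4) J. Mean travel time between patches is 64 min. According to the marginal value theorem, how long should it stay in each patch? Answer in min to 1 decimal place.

16.0 min

By the marginal value theorem, leave when the instantaneous gain rate g'(t) equals the habitat-wide average g(t)/(T + t).
g'(t) = 351·4/(t + 4)². Setting 351·4/(t+4)² = 351t/[(t+4)(64+t)] gives 4(64+t) = t(t+4), so t² = 4×64 = 256.
t* = √256 = 16 min.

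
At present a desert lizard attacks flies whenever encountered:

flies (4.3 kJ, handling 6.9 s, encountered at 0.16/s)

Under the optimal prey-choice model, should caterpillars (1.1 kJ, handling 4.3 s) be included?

No

On flies alone, R = ΣλE/(1+Σλh) = 0.688/2.104 = 0.327 kJ/s.
caterpillars: E/h = 1.1/4.3 = 0.2558 kJ/s.
0.2558 < 0.327, so adding caterpillars would lower the average — exclude it.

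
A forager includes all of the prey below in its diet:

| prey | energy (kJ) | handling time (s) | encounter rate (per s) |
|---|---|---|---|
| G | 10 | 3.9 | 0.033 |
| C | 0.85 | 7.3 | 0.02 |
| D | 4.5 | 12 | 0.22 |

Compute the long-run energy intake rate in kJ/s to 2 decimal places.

Energy encountered per unit search time: 0.033×10 + 0.02×0.85 + 0.22×4.5 = 1.337 kJ/s.
Handling time per unit search time: 0.033×3.9 + 0.02×7.3 + 0.22×12 = 2.915.
Rate = 1.337/(1 + 2.915) = 0.3415 kJ/s.

0.34 kJ/s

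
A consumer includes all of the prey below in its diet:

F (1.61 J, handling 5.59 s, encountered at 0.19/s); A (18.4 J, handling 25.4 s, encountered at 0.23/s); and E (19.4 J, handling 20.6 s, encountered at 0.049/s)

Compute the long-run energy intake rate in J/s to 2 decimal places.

R = Σλ_iE_i / (1 + Σλ_ih_i)
Numerator: 0.19×1.61 + 0.23×18.4 + 0.049×19.4 = 5.489
Denominator: 1 + 0.19×5.59 + 0.23×25.4 + 0.049×20.6 = 8.913
R = 5.489/8.913 = 0.6158 J/s

0.62 J/s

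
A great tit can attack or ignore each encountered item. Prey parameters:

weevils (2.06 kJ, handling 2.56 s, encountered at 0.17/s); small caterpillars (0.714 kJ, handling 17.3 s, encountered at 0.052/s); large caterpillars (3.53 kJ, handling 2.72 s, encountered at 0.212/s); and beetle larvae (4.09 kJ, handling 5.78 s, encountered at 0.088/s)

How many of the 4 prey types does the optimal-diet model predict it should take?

3

Rank by E/h (kJ/s): large caterpillars 1.3, weevils 0.805, beetle larvae 0.708, small caterpillars 0.0413. Include each in turn until the next type's E/h falls below the running intake rate.
Rate on top 1: 0.4747. weevils: 0.805 > 0.4747 → include.
Rate on top 2: 0.546. beetle larvae: 0.708 > 0.546 → include.
Rate on top 3: 0.5787. small caterpillars: 0.0413 < 0.5787 → exclude; stop.
Optimal diet: large caterpillars, weevils, beetle larvae — 3 of 4 types.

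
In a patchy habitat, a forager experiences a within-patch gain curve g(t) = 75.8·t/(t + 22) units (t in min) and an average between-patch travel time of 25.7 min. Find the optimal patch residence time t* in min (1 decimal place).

23.8 min

Maximise g(t)/(T+t): set derivative to zero → g'(t)(T+t) = g(t).
g'(t) = 75.8·22/(t + 22)². Setting 75.8·22/(t+22)² = 75.8t/[(t+22)(25.7+t)] gives 22(25.7+t) = t(t+22), so t² = 22×25.7 = 565.4.
t* = √565.4 = 23.78 min.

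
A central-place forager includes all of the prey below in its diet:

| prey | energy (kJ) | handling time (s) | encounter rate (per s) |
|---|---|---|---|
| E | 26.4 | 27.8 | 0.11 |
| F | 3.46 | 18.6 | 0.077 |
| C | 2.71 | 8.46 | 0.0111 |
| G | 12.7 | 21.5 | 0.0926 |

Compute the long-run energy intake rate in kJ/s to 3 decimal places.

0.578 kJ/s

R = (0.11×26.4 + 0.077×3.46 + 0.0111×2.71 + 0.0926×12.7) / (1 + 0.11×27.8 + 0.077×18.6 + 0.0111×8.46 + 0.0926×21.5) = 4.377/7.575 = 0.5778 kJ/s.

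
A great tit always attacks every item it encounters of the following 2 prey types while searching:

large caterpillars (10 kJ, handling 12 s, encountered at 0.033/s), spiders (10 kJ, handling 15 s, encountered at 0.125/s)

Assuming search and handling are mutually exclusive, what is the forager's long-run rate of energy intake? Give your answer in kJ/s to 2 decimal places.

0.48 kJ/s

R = Σλ_iE_i / (1 + Σλ_ih_i)
Numerator: 0.033×10 + 0.125×10 = 1.58
Denominator: 1 + 0.033×12 + 0.125×15 = 3.271
R = 1.58/3.271 = 0.483 kJ/s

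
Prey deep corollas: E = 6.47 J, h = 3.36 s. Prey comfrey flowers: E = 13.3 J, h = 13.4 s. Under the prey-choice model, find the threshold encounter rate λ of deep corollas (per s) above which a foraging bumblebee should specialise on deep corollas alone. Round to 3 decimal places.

The zero-one rule: include comfrey flowers iff E₂/h₂ > λE₁/(1+λh₁). Equality gives the switch point.
λE₁h₂ = E₂ + λE₂h₁ ⇒ λ = E₂/(E₁h₂ − E₂h₁) = 13.3/(86.7 − 44.69) = 0.3166 per s.

0.317 per s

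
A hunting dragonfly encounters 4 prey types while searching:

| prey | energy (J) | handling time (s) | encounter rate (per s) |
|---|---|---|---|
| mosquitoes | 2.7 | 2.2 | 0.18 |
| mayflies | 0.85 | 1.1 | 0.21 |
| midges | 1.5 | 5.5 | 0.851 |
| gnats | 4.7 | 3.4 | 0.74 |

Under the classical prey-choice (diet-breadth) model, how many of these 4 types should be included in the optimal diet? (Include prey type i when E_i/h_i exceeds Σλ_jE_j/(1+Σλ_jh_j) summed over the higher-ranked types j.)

E/h in descending order: gnats 1.38, mosquitoes 1.23, mayflies 0.773, midges 0.273 J/s. The optimal diet is the largest prefix of this list for which every included type satisfies E_i/h_i > R on the types above it.
Rate on top 1: 0.9892. mosquitoes: 1.23 > 0.9892 → include.
Rate on top 2: 1.013. mayflies: 0.773 < 1.013 → exclude; stop.
Optimal diet: gnats, mosquitoes — 2 of 4 types.

2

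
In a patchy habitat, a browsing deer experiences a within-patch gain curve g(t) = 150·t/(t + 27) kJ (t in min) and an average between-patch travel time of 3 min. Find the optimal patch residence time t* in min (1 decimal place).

9.0 min

By the marginal value theorem, leave when the instantaneous gain rate g'(t) equals the habitat-wide average g(t)/(T + t).
g'(t) = 150·27/(t + 27)². Setting 150·27/(t+27)² = 150t/[(t+27)(3+t)] gives 27(3+t) = t(t+27), so t² = 27×3 = 81.
t* = √81 = 9 min.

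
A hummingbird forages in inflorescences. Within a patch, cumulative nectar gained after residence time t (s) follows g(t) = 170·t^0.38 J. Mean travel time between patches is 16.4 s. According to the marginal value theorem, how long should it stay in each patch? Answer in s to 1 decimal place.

10.1 s

Optimal t* satisfies g'(t*) = g(t*)/(T + t*).
g'(t) = 0.38·170·t^-0.62. Setting 0.38·170·t^-0.62 = 170·t^0.38/(16.4+t) gives 0.38(16.4+t) = t, so 0.62·t = 0.38×16.4.
t* = 0.38×16.4/0.62 = 10.05 s.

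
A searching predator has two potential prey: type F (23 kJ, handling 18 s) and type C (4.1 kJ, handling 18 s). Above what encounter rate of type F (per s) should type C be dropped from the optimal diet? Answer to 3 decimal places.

0.012 per s

At the threshold, the rate on type F alone equals the profitability of type C: λ·23/(1 + λ·18) = 4.1/18 = 0.2278.
Rearranging, λ(23 − 0.2278×18) = 0.2278, so λ = 0.2278/18.9 = 0.01205 per s.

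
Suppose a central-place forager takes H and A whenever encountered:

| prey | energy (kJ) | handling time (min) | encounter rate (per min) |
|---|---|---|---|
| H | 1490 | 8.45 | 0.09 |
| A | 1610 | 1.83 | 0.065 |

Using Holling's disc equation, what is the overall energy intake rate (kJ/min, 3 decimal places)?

127.032 kJ/min

R = Σλ_iE_i / (1 + Σλ_ih_i)
Numerator: 0.09×1490 + 0.065×1610 = 238.8
Denominator: 1 + 0.09×8.45 + 0.065×1.83 = 1.879
R = 238.8/1.879 = 127 kJ/min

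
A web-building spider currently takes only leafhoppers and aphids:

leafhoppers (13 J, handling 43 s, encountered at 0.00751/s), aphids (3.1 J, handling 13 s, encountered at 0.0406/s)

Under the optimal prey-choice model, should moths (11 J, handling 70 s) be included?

Current rate: (0.00751×13 + 0.0406×3.1)/(1 + 0.00751×43 + 0.0406×13) = 0.1208 J/s.
Profitability of moths: 11/70 = 0.1571 J/s.
Since 0.1571 > R, including moths increases the long-run rate.

Yes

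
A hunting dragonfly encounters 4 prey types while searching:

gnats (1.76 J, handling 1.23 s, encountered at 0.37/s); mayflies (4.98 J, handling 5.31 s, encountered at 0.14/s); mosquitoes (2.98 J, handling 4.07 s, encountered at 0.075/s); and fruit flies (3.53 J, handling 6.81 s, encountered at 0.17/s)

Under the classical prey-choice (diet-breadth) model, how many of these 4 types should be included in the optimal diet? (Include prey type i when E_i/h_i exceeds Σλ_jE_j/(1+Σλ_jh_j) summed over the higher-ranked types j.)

3

Rank by E/h (J/s): gnats 1.43, mayflies 0.938, mosquitoes 0.732, fruit flies 0.518. Include each in turn until the next type's E/h falls below the running intake rate.
Rate on top 1: 0.4475. mayflies: 0.938 > 0.4475 → include.
Rate on top 2: 0.6133. mosquitoes: 0.732 > 0.6133 → include.
Rate on top 3: 0.6278. fruit flies: 0.518 < 0.6278 → exclude; stop.
Optimal diet: gnats, mayflies, mosquitoes — 3 of 4 types.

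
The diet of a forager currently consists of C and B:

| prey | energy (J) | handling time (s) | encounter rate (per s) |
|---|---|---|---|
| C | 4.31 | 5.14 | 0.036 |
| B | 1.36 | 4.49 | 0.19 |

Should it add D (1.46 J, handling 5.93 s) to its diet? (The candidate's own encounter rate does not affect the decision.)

Yes

On C and B alone, R = ΣλE/(1+Σλh) = 0.4136/2.038 = 0.2029 J/s.
D: E/h = 1.46/5.93 = 0.2462 J/s.
0.2462 > 0.2029, so adding D raises the average — include it.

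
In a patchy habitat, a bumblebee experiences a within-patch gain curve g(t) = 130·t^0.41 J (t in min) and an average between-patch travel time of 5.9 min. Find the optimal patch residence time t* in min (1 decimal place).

4.1 min

Optimal t* satisfies g'(t*) = g(t*)/(T + t*).
g'(t) = 0.41·130·t^-0.59. Setting 0.41·130·t^-0.59 = 130·t^0.41/(5.9+t) gives 0.41(5.9+t) = t, so 0.59·t = 0.41×5.9.
t* = 0.41×5.9/0.59 = 4.1 min.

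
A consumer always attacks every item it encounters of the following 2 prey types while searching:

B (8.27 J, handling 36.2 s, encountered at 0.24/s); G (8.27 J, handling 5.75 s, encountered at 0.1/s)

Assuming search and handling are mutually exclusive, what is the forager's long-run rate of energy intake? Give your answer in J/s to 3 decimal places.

0.274 J/s

R = Σλ_iE_i / (1 + Σλ_ih_i)
Numerator: 0.24×8.27 + 0.1×8.27 = 2.812
Denominator: 1 + 0.24×36.2 + 0.1×5.75 = 10.26
R = 2.812/10.26 = 0.274 J/s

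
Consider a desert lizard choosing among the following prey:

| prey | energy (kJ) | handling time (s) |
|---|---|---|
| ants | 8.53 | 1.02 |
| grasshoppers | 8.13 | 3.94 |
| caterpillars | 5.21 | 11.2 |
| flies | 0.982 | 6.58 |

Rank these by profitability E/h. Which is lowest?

flies

In descending order of E/h:
ants: 8.53/1.02 = 8.36 kJ/s
grasshoppers: 8.13/3.94 = 2.06 kJ/s
caterpillars: 5.21/11.2 = 0.465 kJ/s
flies: 0.982/6.58 = 0.149 kJ/s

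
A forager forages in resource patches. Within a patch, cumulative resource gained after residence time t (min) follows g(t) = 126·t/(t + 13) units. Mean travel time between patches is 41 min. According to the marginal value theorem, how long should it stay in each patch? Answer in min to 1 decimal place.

23.1 min

By the marginal value theorem, leave when the instantaneous gain rate g'(t) equals the habitat-wide average g(t)/(T + t).
g'(t) = 126·13/(t + 13)². Setting 126·13/(t+13)² = 126t/[(t+13)(41+t)] gives 13(41+t) = t(t+13), so t² = 13×41 = 533.
t* = √533 = 23.09 min.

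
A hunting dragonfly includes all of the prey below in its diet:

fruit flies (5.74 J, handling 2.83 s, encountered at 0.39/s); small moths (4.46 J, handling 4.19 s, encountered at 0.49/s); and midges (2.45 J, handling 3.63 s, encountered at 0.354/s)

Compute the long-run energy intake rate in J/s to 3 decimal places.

R = (0.39×5.74 + 0.49×4.46 + 0.354×2.45) / (1 + 0.39×2.83 + 0.49×4.19 + 0.354×3.63) = 5.291/5.442 = 0.9723 J/s.

0.972 J/s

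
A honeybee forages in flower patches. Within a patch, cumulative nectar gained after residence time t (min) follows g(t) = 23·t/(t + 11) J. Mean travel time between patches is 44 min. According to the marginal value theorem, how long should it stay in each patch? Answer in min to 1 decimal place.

Maximise g(t)/(T+t): set derivative to zero → g'(t)(T+t) = g(t).
g'(t) = 23·11/(t + 11)². Setting 23·11/(t+11)² = 23t/[(t+11)(44+t)] gives 11(44+t) = t(t+11), so t² = 11×44 = 484.
t* = √484 = 22 min.

22.0 min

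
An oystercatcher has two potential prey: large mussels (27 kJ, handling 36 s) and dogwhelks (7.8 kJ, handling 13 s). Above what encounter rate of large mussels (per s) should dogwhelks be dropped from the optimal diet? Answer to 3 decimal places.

At the threshold, the rate on large mussels alone equals the profitability of dogwhelks: λ·27/(1 + λ·36) = 7.8/13 = 0.6.
Rearranging, λ(27 − 0.6×36) = 0.6, so λ = 0.6/5.4 = 0.1111 per s.

0.111 per s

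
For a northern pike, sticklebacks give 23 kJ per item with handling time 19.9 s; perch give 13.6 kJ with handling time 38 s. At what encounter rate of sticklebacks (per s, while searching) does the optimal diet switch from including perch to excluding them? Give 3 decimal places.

Drop perch once their profitability E₂/h₂ falls below the rate achievable on sticklebacks alone: E₂/h₂ = λE₁/(1 + λh₁).
Solve for λ: λE₁h₂ = E₂(1 + λh₁) → λ(E₁h₂ − E₂h₁) = E₂ → λ = E₂/(E₁h₂ − E₂h₁).
λ = 13.6/(23×38 − 13.6×19.9) = 13.6/603.4 = 0.02254 per s.

0.023 per s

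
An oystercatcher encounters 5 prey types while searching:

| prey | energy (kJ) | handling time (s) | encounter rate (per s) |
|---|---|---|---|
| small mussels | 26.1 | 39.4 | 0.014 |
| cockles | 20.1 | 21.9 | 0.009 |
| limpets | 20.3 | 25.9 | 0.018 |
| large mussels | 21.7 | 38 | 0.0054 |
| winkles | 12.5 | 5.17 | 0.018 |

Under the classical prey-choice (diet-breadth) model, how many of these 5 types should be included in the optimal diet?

E/h in descending order: winkles 2.42, cockles 0.918, limpets 0.784, small mussels 0.662, large mussels 0.571 kJ/s. The optimal diet is the largest prefix of this list for which every included type satisfies E_i/h_i > R on the types above it.
Rate on top 1: 0.2058. cockles: 0.918 > 0.2058 → include.
Rate on top 2: 0.3146. limpets: 0.784 > 0.3146 → include.
Rate on top 3: 0.4391. small mussels: 0.662 > 0.4391 → include.
Rate on top 4: 0.4925. large mussels: 0.571 > 0.4925 → include.
Optimal diet: winkles, cockles, limpets, small mussels, large mussels — 5 of 5 types.

5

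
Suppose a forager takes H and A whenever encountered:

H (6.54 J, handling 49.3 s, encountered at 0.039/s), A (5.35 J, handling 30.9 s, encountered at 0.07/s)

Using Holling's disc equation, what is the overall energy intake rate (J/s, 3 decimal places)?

0.124 J/s

R = Σλ_iE_i / (1 + Σλ_ih_i)
Numerator: 0.039×6.54 + 0.07×5.35 = 0.6296
Denominator: 1 + 0.039×49.3 + 0.07×30.9 = 5.086
R = 0.6296/5.086 = 0.1238 J/s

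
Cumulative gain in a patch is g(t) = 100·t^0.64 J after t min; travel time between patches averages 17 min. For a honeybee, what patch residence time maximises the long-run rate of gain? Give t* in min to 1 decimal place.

30.2 min

Optimal t* satisfies g'(t*) = g(t*)/(T + t*).
g'(t) = 0.64·100·t^-0.36. Setting 0.64·100·t^-0.36 = 100·t^0.64/(17+t) gives 0.64(17+t) = t, so 0.36·t = 0.64×17.
t* = 0.64×17/0.36 = 30.22 min.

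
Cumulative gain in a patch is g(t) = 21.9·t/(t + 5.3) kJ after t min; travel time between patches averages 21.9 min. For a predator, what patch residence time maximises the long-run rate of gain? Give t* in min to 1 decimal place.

10.8 min

Maximise g(t)/(T+t): set derivative to zero → g'(t)(T+t) = g(t).
g'(t) = 21.9·5.3/(t + 5.3)². Setting 21.9·5.3/(t+5.3)² = 21.9t/[(t+5.3)(21.9+t)] gives 5.3(21.9+t) = t(t+5.3), so t² = 5.3×21.9 = 116.1.
t* = √116.1 = 10.77 min.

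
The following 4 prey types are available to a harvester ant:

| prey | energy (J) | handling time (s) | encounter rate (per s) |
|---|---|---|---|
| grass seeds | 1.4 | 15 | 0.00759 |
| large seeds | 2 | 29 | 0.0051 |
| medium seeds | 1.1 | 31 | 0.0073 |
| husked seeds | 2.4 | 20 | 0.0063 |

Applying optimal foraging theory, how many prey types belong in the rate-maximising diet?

Profitabilities (E/h, J/s): husked seeds 0.12, grass seeds 0.0933, large seeds 0.069, medium seeds 0.0355. Add prey in this order while the next type's profitability exceeds the intake rate on those already taken.
Rate on top 1: 0.01343. grass seeds: 0.0933 > 0.01343 → include.
Rate on top 2: 0.02077. large seeds: 0.069 > 0.02077 → include.
Rate on top 3: 0.0259. medium seeds: 0.0355 > 0.0259 → include.
Optimal diet: husked seeds, grass seeds, large seeds, medium seeds — 4 of 4 types.

4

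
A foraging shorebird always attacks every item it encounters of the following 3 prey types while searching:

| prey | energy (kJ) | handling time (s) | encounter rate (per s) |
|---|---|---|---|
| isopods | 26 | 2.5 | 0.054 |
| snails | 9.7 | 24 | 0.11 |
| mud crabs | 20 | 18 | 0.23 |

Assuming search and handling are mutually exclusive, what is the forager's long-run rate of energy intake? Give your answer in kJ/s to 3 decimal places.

R = Σλ_iE_i / (1 + Σλ_ih_i)
Numerator: 0.054×26 + 0.11×9.7 + 0.23×20 = 7.071
Denominator: 1 + 0.054×2.5 + 0.11×24 + 0.23×18 = 7.915
R = 7.071/7.915 = 0.8934 kJ/s

0.893 kJ/s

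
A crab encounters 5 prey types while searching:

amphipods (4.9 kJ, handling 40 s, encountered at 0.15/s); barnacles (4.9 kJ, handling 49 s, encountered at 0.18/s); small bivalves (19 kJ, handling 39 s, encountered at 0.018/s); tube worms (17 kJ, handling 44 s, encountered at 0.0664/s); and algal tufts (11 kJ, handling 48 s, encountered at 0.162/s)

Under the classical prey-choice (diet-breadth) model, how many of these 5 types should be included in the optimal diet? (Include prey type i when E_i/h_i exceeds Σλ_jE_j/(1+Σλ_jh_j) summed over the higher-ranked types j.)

2

E/h in descending order: small bivalves 0.487, tube worms 0.386, algal tufts 0.229, amphipods 0.123, barnacles 0.1 kJ/s. The optimal diet is the largest prefix of this list for which every included type satisfies E_i/h_i > R on the types above it.
Rate on top 1: 0.2009. tube worms: 0.386 > 0.2009 → include.
Rate on top 2: 0.3181. algal tufts: 0.229 < 0.3181 → exclude; stop.
Optimal diet: small bivalves, tube worms — 2 of 5 types.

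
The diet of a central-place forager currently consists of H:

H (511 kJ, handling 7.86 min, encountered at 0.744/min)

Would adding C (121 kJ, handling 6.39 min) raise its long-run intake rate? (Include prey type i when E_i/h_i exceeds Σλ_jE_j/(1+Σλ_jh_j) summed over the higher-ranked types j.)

No

Current rate: (0.744×511)/(1 + 0.744×7.86) = 55.52 kJ/min.
C: E/h = 121/6.39 = 18.94 kJ/min.
Since 18.94 < R, time spent handling C is better spent searching.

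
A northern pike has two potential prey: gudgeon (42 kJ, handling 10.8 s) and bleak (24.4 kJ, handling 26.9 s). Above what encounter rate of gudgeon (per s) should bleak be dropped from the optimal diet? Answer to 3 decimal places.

The zero-one rule: include bleak iff E₂/h₂ > λE₁/(1+λh₁). Equality gives the switch point.
λE₁h₂ = E₂ + λE₂h₁ ⇒ λ = E₂/(E₁h₂ − E₂h₁) = 24.4/(1130 − 263.5) = 0.02817 per s.

0.028 per s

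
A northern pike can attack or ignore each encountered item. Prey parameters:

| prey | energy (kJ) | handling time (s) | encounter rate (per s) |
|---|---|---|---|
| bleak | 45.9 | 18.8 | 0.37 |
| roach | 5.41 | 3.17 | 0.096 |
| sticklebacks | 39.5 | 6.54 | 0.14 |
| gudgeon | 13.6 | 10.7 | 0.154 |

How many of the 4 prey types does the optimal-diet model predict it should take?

1

E/h in descending order: sticklebacks 6.04, bleak 2.44, roach 1.71, gudgeon 1.27 kJ/s. The optimal diet is the largest prefix of this list for which every included type satisfies E_i/h_i > R on the types above it.
Rate on top 1: 2.887. bleak: 2.44 < 2.887 → exclude; stop.
Optimal diet: sticklebacks — 1 of 4 types.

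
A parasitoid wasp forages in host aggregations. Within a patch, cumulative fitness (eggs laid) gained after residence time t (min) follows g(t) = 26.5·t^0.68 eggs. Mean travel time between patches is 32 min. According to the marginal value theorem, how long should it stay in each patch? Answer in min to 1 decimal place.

By the marginal value theorem, leave when the instantaneous gain rate g'(t) equals the habitat-wide average g(t)/(T + t).
g'(t) = 0.68·26.5·t^-0.32. Setting 0.68·26.5·t^-0.32 = 26.5·t^0.68/(32+t) gives 0.68(32+t) = t, so 0.32·t = 0.68×32.
t* = 0.68×32/0.32 = 68 min.

68.0 min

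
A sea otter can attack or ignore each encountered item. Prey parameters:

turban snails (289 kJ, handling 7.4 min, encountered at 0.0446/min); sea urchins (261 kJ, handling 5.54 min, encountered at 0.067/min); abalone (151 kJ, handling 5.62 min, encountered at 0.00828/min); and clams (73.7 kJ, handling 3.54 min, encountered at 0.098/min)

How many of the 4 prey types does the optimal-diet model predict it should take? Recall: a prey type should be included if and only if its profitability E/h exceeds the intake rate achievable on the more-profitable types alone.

4

Profitabilities (E/h, kJ/min): sea urchins 47.1, turban snails 39.1, abalone 26.9, clams 20.8. Add prey in this order while the next type's profitability exceeds the intake rate on those already taken.
Rate on top 1: 12.75. turban snails: 39.1 > 12.75 → include.
Rate on top 2: 17.86. abalone: 26.9 > 17.86 → include.
Rate on top 3: 18.1. clams: 20.8 > 18.1 → include.
Optimal diet: sea urchins, turban snails, abalone, clams — 4 of 4 types.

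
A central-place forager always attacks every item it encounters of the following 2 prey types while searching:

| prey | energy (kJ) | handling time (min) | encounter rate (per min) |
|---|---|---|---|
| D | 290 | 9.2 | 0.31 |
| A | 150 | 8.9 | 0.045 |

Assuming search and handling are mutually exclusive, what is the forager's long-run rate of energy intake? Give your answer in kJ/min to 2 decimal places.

R = (0.31×290 + 0.045×150) / (1 + 0.31×9.2 + 0.045×8.9) = 96.65/4.252 = 22.73 kJ/min.

22.73 kJ/min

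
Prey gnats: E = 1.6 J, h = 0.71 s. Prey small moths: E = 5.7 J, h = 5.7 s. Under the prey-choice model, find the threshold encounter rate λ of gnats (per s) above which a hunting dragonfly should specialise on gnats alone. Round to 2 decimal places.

At the threshold, the rate on gnats alone equals the profitability of small moths: λ·1.6/(1 + λ·0.71) = 5.7/5.7 = 1.
Rearranging, λ(1.6 − 1×0.71) = 1, so λ = 1/0.89 = 1.124 per s.

1.12 per s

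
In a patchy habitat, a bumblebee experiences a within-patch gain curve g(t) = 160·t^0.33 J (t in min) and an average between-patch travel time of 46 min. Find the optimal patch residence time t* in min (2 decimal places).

22.66 min

Optimal t* satisfies g'(t*) = g(t*)/(T + t*).
g'(t) = 0.33·160·t^-0.67. Setting 0.33·160·t^-0.67 = 160·t^0.33/(46+t) gives 0.33(46+t) = t, so 0.67·t = 0.33×46.
t* = 0.33×46/0.67 = 22.66 min.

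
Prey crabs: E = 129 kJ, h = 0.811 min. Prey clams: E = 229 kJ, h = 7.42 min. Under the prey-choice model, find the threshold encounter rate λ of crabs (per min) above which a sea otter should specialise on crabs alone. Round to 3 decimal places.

0.297 per min

The zero-one rule: include clams iff E₂/h₂ > λE₁/(1+λh₁). Equality gives the switch point.
λE₁h₂ = E₂ + λE₂h₁ ⇒ λ = E₂/(E₁h₂ − E₂h₁) = 229/(957.2 − 185.7) = 0.2968 per min.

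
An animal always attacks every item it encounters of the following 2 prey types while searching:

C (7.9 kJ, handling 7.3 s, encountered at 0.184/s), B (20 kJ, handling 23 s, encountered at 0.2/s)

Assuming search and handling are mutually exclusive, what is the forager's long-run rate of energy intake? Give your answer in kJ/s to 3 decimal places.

0.785 kJ/s

R = Σλ_iE_i / (1 + Σλ_ih_i)
Numerator: 0.184×7.9 + 0.2×20 = 5.454
Denominator: 1 + 0.184×7.3 + 0.2×23 = 6.943
R = 5.454/6.943 = 0.7855 kJ/s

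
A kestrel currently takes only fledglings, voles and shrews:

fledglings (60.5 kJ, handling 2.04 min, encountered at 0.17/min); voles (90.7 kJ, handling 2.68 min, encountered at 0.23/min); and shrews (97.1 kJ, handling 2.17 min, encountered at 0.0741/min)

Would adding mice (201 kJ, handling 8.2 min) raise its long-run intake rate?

Yes

Current rate: (0.17×60.5 + 0.23×90.7 + 0.0741×97.1)/(1 + 0.17×2.04 + 0.23×2.68 + 0.0741×2.17) = 18.05 kJ/min.
mice: E/h = 201/8.2 = 24.51 kJ/min.
24.51 > 18.05, so adding mice raises the average — include it.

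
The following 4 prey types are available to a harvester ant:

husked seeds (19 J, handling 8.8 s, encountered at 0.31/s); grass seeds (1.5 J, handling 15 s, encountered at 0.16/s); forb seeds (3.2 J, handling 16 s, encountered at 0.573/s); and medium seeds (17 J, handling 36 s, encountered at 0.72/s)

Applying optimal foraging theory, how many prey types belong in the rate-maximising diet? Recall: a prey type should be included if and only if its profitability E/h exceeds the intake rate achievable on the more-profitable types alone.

1

Rank by E/h (J/s): husked seeds 2.16, medium seeds 0.472, forb seeds 0.2, grass seeds 0.1. Include each in turn until the next type's E/h falls below the running intake rate.
Rate on top 1: 1.58. medium seeds: 0.472 < 1.58 → exclude; stop.
Optimal diet: husked seeds — 1 of 4 types.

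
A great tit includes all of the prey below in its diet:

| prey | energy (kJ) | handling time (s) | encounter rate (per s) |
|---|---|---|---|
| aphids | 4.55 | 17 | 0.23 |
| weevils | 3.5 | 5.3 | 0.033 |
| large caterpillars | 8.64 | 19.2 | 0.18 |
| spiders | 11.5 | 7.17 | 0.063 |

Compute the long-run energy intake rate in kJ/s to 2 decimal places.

0.38 kJ/s

R = (0.23×4.55 + 0.033×3.5 + 0.18×8.64 + 0.063×11.5) / (1 + 0.23×17 + 0.033×5.3 + 0.18×19.2 + 0.063×7.17) = 3.442/8.993 = 0.3827 kJ/s.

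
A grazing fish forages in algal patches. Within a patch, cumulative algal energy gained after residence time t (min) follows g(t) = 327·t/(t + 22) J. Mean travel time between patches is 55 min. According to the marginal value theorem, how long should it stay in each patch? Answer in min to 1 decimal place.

34.8 min

Maximise g(t)/(T+t): set derivative to zero → g'(t)(T+t) = g(t).
g'(t) = 327·22/(t + 22)². Setting 327·22/(t+22)² = 327t/[(t+22)(55+t)] gives 22(55+t) = t(t+22), so t² = 22×55 = 1210.
t* = √1210 = 34.79 min.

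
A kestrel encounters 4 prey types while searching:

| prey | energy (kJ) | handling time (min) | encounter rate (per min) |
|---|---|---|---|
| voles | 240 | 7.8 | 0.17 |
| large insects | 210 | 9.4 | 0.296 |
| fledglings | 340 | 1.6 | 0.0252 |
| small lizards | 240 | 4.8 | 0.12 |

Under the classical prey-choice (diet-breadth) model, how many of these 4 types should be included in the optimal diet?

Profitabilities (E/h, kJ/min): fledglings 212, small lizards 50, voles 30.8, large insects 22.3. Add prey in this order while the next type's profitability exceeds the intake rate on those already taken.
Rate on top 1: 8.236. small lizards: 50 > 8.236 → include.
Rate on top 2: 23.12. voles: 30.8 > 23.12 → include.
Rate on top 3: 26.57. large insects: 22.3 < 26.57 → exclude; stop.
Optimal diet: fledglings, small lizards, voles — 3 of 4 types.

3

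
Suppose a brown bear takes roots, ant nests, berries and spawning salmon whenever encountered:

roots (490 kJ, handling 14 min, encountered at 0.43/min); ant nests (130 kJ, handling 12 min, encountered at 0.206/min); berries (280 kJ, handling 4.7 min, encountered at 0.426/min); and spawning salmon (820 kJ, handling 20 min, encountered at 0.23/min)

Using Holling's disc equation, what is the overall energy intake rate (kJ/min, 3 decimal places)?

Energy encountered per unit search time: 0.43×490 + 0.206×130 + 0.426×280 + 0.23×820 = 545.4 kJ/min.
Handling time per unit search time: 0.43×14 + 0.206×12 + 0.426×4.7 + 0.23×20 = 15.09.
Rate = 545.4/(1 + 15.09) = 33.89 kJ/min.

33.885 kJ/min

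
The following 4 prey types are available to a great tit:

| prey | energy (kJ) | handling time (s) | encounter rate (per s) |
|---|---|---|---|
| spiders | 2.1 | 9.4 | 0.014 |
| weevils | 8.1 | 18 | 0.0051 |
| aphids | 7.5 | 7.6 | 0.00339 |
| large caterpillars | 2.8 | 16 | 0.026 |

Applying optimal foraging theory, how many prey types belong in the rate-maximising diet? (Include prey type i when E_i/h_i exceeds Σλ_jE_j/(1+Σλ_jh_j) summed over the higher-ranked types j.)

4

Profitabilities (E/h, kJ/s): aphids 0.987, weevils 0.45, spiders 0.223, large caterpillars 0.175. Add prey in this order while the next type's profitability exceeds the intake rate on those already taken.
Rate on top 1: 0.02479. weevils: 0.45 > 0.02479 → include.
Rate on top 2: 0.05971. spiders: 0.223 > 0.05971 → include.
Rate on top 3: 0.07696. large caterpillars: 0.175 > 0.07696 → include.
Optimal diet: aphids, weevils, spiders, large caterpillars — 4 of 4 types.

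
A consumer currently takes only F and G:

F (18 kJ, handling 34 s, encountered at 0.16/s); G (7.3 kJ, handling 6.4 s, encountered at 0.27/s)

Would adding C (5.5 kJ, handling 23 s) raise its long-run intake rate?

Current rate: (0.16×18 + 0.27×7.3)/(1 + 0.16×34 + 0.27×6.4) = 0.5939 kJ/s.
Profitability of C: 5.5/23 = 0.2391 kJ/s.
Since 0.2391 < R, time spent handling C is better spent searching.

No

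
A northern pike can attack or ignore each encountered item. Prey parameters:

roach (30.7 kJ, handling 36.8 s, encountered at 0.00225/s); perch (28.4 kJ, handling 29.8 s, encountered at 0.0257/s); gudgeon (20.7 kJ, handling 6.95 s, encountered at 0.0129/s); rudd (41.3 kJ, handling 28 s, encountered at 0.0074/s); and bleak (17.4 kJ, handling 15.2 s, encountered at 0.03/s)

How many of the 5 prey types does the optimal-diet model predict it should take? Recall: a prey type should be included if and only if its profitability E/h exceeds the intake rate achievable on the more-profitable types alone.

5

Rank by E/h (kJ/s): gudgeon 2.98, rudd 1.47, bleak 1.14, perch 0.953, roach 0.834. Include each in turn until the next type's E/h falls below the running intake rate.
Rate on top 1: 0.2451. rudd: 1.47 > 0.2451 → include.
Rate on top 2: 0.4416. bleak: 1.14 > 0.4416 → include.
Rate on top 3: 0.6245. perch: 0.953 > 0.6245 → include.
Rate on top 4: 0.7244. roach: 0.834 > 0.7244 → include.
Optimal diet: gudgeon, rudd, bleak, perch, roach — 5 of 5 types.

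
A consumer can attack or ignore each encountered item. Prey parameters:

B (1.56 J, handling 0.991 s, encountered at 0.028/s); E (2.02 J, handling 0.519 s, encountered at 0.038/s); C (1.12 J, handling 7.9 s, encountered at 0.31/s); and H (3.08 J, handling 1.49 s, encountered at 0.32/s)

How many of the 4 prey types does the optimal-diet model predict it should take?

E/h in descending order: E 3.89, H 2.07, B 1.57, C 0.142 J/s. The optimal diet is the largest prefix of this list for which every included type satisfies E_i/h_i > R on the types above it.
Rate on top 1: 0.07528. H: 2.07 > 0.07528 → include.
Rate on top 2: 0.7099. B: 1.57 > 0.7099 → include.
Rate on top 3: 0.7256. C: 0.142 < 0.7256 → exclude; stop.
Optimal diet: E, H, B — 3 of 4 types.

3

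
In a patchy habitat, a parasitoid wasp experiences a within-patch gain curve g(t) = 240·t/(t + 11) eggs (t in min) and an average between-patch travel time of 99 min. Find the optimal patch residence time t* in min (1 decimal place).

Optimal t* satisfies g'(t*) = g(t*)/(T + t*).
g'(t) = 240·11/(t + 11)². Setting 240·11/(t+11)² = 240t/[(t+11)(99+t)] gives 11(99+t) = t(t+11), so t² = 11×99 = 1089.
t* = √1089 = 33 min.

33.0 min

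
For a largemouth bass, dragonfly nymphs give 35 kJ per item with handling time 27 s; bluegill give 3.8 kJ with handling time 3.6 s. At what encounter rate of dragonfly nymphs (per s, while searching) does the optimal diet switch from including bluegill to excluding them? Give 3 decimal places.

0.162 per s

The zero-one rule: include bluegill iff E₂/h₂ > λE₁/(1+λh₁). Equality gives the switch point.
λE₁h₂ = E₂ + λE₂h₁ ⇒ λ = E₂/(E₁h₂ − E₂h₁) = 3.8/(126 − 102.6) = 0.1624 per s.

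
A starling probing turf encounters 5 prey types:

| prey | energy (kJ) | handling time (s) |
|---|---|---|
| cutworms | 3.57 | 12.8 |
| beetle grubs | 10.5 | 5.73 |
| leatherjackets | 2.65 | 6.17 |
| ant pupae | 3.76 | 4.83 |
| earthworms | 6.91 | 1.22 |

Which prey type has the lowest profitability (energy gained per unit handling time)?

cutworms

In descending order of E/h:
earthworms: 6.91/1.22 = 5.66 kJ/s
beetle grubs: 10.5/5.73 = 1.83 kJ/s
ant pupae: 3.76/4.83 = 0.778 kJ/s
leatherjackets: 2.65/6.17 = 0.429 kJ/s
cutworms: 3.57/12.8 = 0.279 kJ/s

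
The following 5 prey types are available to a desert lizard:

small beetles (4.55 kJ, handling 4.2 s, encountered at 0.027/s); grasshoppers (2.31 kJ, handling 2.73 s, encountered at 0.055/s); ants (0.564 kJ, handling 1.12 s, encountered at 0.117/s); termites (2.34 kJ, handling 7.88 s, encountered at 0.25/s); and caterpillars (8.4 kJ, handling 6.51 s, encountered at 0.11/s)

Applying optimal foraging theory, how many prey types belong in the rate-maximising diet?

3

Rank by E/h (kJ/s): caterpillars 1.29, small beetles 1.08, grasshoppers 0.846, ants 0.504, termites 0.297. Include each in turn until the next type's E/h falls below the running intake rate.
Rate on top 1: 0.5384. small beetles: 1.08 > 0.5384 → include.
Rate on top 2: 0.5722. grasshoppers: 0.846 > 0.5722 → include.
Rate on top 3: 0.593. ants: 0.504 < 0.593 → exclude; stop.
Optimal diet: caterpillars, small beetles, grasshoppers — 3 of 5 types.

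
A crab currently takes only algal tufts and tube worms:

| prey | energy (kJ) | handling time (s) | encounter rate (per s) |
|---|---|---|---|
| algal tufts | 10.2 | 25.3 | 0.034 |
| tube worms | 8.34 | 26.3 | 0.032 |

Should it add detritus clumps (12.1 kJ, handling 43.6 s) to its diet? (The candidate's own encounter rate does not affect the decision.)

Yes

Current rate: (0.034×10.2 + 0.032×8.34)/(1 + 0.034×25.3 + 0.032×26.3) = 0.2271 kJ/s.
Profitability of detritus clumps: 12.1/43.6 = 0.2775 kJ/s.
0.2775 > 0.2271, so adding detritus clumps raises the average — include it.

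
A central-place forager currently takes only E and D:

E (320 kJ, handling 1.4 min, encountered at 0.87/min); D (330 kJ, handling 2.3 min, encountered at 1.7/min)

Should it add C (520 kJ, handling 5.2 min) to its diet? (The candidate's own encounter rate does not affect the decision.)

Current rate: (0.87×320 + 1.7×330)/(1 + 0.87×1.4 + 1.7×2.3) = 137 kJ/min.
Profitability of C: 520/5.2 = 100 kJ/min.
100 < 137, so adding C would lower the average — exclude it.

No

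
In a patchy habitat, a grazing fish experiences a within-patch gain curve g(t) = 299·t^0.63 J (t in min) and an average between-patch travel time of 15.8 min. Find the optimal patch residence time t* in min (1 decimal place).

By the marginal value theorem, leave when the instantaneous gain rate g'(t) equals the habitat-wide average g(t)/(T + t).
g'(t) = 0.63·299·t^-0.37. Setting 0.63·299·t^-0.37 = 299·t^0.63/(15.8+t) gives 0.63(15.8+t) = t, so 0.37·t = 0.63×15.8.
t* = 0.63×15.8/0.37 = 26.9 min.

26.9 min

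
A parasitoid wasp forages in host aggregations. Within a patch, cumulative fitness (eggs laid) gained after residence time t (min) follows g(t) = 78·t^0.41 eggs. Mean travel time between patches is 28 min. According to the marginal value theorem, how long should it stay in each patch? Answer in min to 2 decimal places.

By the marginal value theorem, leave when the instantaneous gain rate g'(t) equals the habitat-wide average g(t)/(T + t).
g'(t) = 0.41·78·t^-0.59. Setting 0.41·78·t^-0.59 = 78·t^0.41/(28+t) gives 0.41(28+t) = t, so 0.59·t = 0.41×28.
t* = 0.41×28/0.59 = 19.46 min.

19.46 min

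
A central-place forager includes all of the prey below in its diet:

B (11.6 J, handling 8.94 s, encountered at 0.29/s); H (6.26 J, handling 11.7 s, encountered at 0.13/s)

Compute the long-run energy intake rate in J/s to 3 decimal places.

0.817 J/s

R = Σλ_iE_i / (1 + Σλ_ih_i)
Numerator: 0.29×11.6 + 0.13×6.26 = 4.178
Denominator: 1 + 0.29×8.94 + 0.13×11.7 = 5.114
R = 4.178/5.114 = 0.817 J/s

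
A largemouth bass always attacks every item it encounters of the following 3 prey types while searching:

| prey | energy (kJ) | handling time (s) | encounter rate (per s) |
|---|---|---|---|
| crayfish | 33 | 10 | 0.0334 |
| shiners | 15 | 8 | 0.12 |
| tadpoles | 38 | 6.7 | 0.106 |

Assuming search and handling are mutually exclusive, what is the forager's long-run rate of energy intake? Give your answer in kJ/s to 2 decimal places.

R = (0.0334×33 + 0.12×15 + 0.106×38) / (1 + 0.0334×10 + 0.12×8 + 0.106×6.7) = 6.93/3.004 = 2.307 kJ/s.

2.31 kJ/s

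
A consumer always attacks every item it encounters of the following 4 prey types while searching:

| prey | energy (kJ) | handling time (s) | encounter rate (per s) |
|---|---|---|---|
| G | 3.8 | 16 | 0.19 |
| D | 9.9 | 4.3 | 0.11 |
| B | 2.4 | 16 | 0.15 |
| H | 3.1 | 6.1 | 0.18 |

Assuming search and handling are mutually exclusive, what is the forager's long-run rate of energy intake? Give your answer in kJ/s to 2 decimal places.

R = (0.19×3.8 + 0.11×9.9 + 0.15×2.4 + 0.18×3.1) / (1 + 0.19×16 + 0.11×4.3 + 0.15×16 + 0.18×6.1) = 2.729/8.011 = 0.3407 kJ/s.

0.34 kJ/s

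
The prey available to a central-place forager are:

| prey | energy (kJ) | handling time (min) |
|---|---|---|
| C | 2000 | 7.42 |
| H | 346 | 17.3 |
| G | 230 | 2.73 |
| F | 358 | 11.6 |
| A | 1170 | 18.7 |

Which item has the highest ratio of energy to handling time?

Profitability E/h (kJ/min): C = 2000/7.42 = 270, H = 346/17.3 = 20, G = 230/2.73 = 84.2, F = 358/11.6 = 30.9, A = 1170/18.7 = 62.6.
Ranked: C > G > A > F > H.

C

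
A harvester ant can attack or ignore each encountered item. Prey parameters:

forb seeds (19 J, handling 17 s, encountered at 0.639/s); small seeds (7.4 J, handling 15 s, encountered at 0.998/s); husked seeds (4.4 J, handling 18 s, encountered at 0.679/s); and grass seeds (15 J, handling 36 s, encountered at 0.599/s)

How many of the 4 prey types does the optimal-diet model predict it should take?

1

Profitabilities (E/h, J/s): forb seeds 1.12, small seeds 0.493, grass seeds 0.417, husked seeds 0.244. Add prey in this order while the next type's profitability exceeds the intake rate on those already taken.
Rate on top 1: 1.023. small seeds: 0.493 < 1.023 → exclude; stop.
Optimal diet: forb seeds — 1 of 4 types.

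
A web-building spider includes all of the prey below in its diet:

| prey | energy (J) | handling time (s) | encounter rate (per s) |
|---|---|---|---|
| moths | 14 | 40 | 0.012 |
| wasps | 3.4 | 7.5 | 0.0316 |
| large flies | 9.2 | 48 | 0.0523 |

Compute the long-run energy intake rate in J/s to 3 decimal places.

0.179 J/s

R = Σλ_iE_i / (1 + Σλ_ih_i)
Numerator: 0.012×14 + 0.0316×3.4 + 0.0523×9.2 = 0.7566
Denominator: 1 + 0.012×40 + 0.0316×7.5 + 0.0523×48 = 4.227
R = 0.7566/4.227 = 0.179 J/s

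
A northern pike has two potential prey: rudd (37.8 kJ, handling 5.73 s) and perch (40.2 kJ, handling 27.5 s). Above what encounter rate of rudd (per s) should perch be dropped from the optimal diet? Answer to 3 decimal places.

0.050 per s

Drop perch once their profitability E₂/h₂ falls below the rate achievable on rudd alone: E₂/h₂ = λE₁/(1 + λh₁).
Solve for λ: λE₁h₂ = E₂(1 + λh₁) → λ(E₁h₂ − E₂h₁) = E₂ → λ = E₂/(E₁h₂ − E₂h₁).
λ = 40.2/(37.8×27.5 − 40.2×5.73) = 40.2/809.2 = 0.04968 per s.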